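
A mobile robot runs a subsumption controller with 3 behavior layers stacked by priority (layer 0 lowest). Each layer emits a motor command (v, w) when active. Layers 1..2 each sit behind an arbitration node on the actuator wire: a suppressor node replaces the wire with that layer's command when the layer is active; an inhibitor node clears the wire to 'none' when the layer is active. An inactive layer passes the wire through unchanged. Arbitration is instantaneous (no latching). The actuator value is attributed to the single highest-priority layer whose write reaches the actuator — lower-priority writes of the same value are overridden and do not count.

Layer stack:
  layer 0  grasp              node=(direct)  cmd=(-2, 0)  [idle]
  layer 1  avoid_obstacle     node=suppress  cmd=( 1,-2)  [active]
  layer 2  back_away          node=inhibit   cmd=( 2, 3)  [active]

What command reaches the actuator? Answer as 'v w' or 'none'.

layer 0 (grasp) idle — none
layer 1 (avoid_obstacle) active — suppresses: (1, -2)
layer 2 (back_away) active — inhibits: none
→ actuator none

none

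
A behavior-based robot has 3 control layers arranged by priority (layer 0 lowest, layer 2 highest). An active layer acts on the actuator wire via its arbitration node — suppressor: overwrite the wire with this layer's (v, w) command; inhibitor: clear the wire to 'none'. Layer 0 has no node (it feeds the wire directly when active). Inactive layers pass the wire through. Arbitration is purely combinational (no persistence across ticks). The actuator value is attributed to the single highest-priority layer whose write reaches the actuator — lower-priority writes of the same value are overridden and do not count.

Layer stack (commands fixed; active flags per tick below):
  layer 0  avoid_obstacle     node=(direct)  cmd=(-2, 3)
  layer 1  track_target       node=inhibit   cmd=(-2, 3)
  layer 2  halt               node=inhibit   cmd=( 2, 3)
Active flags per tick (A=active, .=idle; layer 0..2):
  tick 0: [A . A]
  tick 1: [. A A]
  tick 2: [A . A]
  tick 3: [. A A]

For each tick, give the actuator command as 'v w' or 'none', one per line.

none
none
none
none

tick 0:
  L0 avoid_obstacle: active, feeds wire = (-2, 3)
  L1 track_target: idle → wire stays (-2, 3)
  L2 halt: active, inhibitor → wire = none
  actuator = none
tick 1:
  L0 avoid_obstacle: idle → wire = none
  L1 track_target: active, inhibitor → wire = none
  L2 halt: active, inhibitor → wire = none
  actuator = none
tick 2:
  L0 avoid_obstacle: active, feeds wire = (-2, 3)
  L1 track_target: idle → wire stays (-2, 3)
  L2 halt: active, inhibitor → wire = none
  actuator = none
tick 3:
  L0 avoid_obstacle: idle → wire = none
  L1 track_target: active, inhibitor → wire = none
  L2 halt: active, inhibitor → wire = none
  actuator = none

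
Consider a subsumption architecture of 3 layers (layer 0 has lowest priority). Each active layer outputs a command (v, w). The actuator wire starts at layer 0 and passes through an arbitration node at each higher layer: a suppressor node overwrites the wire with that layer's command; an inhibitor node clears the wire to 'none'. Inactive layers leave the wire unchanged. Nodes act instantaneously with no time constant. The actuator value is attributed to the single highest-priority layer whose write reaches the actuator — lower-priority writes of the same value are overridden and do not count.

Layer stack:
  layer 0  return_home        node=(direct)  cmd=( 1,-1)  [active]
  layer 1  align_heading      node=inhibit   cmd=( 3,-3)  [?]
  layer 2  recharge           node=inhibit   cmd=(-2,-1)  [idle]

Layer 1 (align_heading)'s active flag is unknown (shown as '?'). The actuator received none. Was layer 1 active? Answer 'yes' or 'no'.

yes

If layer 1 is active=yes:
  actuator would be none
If layer 1 is active=no:
  actuator would be (1, -1)
Observed none, so layer 1 was active.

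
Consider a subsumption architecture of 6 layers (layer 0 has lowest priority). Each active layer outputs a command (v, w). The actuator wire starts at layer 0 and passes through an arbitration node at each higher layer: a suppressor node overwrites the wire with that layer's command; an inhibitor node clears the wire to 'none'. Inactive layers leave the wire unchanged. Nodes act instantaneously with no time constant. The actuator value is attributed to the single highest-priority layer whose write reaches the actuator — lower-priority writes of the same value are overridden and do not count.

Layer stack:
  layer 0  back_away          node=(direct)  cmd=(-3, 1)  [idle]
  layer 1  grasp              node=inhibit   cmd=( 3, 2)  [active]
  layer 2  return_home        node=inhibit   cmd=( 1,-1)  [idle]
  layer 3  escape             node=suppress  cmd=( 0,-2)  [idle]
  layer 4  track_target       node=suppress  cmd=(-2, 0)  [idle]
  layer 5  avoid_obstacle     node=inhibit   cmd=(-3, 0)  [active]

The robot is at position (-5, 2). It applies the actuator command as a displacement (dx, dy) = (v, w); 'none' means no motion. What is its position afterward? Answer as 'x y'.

-5 2

L0 back_away: idle → wire = none
L1 grasp: active, inhibitor → wire = none
L2 return_home: idle → wire stays none
L3 escape: idle → wire stays none
L4 track_target: idle → wire stays none
L5 avoid_obstacle: active, inhibitor → wire = none
actuator = none
position: (-5, 2) + none = (-5, 2)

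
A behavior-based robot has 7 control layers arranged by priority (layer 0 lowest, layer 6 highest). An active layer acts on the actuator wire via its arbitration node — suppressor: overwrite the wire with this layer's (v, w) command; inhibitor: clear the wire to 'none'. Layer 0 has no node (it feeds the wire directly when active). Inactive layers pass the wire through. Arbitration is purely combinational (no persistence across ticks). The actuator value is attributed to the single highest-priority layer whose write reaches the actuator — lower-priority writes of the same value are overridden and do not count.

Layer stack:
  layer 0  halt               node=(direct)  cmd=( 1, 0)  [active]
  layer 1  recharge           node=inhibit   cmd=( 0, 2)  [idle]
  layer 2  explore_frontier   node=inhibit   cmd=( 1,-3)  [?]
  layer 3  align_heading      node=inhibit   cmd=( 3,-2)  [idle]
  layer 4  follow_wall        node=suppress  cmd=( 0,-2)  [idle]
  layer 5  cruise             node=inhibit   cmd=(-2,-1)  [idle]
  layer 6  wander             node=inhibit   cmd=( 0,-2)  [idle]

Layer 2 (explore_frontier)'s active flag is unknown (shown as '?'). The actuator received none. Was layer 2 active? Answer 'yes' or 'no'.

If layer 2 is active=yes:
  actuator would be none
If layer 2 is active=no:
  actuator would be (1, 0)
Observed none, so layer 2 was active.

yes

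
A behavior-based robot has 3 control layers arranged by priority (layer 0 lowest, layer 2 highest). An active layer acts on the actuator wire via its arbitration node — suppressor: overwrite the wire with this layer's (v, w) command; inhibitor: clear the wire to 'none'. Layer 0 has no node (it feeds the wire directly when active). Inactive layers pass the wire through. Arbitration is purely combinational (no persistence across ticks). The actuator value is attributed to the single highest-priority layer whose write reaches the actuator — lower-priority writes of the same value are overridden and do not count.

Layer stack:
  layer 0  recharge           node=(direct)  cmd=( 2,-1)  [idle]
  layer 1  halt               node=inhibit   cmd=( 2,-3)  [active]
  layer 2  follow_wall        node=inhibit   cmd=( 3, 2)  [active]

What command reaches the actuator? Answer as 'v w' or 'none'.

layer 0 (recharge) idle — none
layer 1 (halt) active — inhibits: none
layer 2 (follow_wall) active — inhibits: none
→ actuator none

none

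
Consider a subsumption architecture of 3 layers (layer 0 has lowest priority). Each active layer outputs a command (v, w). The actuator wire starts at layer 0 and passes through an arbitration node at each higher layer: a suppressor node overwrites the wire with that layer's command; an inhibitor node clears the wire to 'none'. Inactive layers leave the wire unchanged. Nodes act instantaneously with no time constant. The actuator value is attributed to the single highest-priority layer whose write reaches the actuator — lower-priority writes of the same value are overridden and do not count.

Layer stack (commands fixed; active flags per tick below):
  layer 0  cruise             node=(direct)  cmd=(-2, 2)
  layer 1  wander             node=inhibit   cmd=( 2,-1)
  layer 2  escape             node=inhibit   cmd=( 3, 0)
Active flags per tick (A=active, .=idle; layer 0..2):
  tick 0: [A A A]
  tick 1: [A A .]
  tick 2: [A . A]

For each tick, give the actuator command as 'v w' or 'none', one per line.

tick 0:
  layer 0 (cruise) active — direct: (-2, 2)
  layer 1 (wander) active — inhibits: none
  layer 2 (escape) active — inhibits: none
  → actuator none
tick 1:
  layer 0 (cruise) active — direct: (-2, 2)
  layer 1 (wander) active — inhibits: none
  layer 2 (escape) idle — unchanged: none
  → actuator none
tick 2:
  layer 0 (cruise) active — direct: (-2, 2)
  layer 1 (wander) idle — unchanged: (-2, 2)
  layer 2 (escape) active — inhibits: none
  → actuator none

none
none
none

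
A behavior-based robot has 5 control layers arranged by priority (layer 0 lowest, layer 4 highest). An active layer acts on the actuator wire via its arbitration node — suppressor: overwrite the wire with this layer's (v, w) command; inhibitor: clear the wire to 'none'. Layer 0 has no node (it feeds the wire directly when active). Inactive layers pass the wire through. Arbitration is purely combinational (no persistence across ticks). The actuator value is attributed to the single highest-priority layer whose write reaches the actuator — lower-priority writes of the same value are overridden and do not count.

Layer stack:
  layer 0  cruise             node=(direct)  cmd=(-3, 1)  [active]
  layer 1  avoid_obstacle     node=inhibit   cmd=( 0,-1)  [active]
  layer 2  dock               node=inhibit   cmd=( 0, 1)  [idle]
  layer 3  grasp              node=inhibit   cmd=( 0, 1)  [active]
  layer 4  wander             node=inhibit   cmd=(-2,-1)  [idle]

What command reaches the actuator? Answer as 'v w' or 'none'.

none

layer 0 (cruise) active — direct: (-3, 1)
layer 1 (avoid_obstacle) active — inhibits: none
layer 2 (dock) idle — unchanged: none
layer 3 (grasp) active — inhibits: none
layer 4 (wander) idle — unchanged: none
→ actuator none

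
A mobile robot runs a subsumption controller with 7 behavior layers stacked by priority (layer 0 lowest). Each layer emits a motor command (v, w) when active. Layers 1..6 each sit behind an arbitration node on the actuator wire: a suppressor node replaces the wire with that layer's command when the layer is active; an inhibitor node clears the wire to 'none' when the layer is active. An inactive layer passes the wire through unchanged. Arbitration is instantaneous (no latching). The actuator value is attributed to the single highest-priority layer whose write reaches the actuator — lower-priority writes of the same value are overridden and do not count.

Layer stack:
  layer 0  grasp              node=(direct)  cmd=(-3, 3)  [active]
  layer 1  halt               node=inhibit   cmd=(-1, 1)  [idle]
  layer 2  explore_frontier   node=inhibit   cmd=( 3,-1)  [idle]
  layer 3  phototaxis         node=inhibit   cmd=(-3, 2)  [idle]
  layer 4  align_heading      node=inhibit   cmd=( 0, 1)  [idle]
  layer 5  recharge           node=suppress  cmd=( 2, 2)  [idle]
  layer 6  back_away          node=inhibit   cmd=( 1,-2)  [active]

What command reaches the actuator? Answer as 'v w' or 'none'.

none

L0 grasp: active, feeds wire = (-3, 3)
L1 halt: idle → wire stays (-3, 3)
L2 explore_frontier: idle → wire stays (-3, 3)
L3 phototaxis: idle → wire stays (-3, 3)
L4 align_heading: idle → wire stays (-3, 3)
L5 recharge: idle → wire stays (-3, 3)
L6 back_away: active, inhibitor → wire = none
actuator = none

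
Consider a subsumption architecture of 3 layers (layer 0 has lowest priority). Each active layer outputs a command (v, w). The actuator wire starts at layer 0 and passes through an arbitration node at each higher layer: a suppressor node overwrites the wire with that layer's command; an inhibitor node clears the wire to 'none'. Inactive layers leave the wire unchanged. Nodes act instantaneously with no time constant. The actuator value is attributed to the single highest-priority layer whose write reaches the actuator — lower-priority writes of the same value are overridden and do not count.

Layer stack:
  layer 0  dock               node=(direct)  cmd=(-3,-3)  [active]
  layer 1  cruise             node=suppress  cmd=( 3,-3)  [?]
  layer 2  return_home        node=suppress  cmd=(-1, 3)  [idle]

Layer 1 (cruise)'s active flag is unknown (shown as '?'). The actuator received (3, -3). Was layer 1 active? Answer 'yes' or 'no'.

yes

If layer 1 is active=yes:
  actuator would be (3, -3)
If layer 1 is active=no:
  actuator would be (-3, -3)
Observed (3, -3), so layer 1 was active.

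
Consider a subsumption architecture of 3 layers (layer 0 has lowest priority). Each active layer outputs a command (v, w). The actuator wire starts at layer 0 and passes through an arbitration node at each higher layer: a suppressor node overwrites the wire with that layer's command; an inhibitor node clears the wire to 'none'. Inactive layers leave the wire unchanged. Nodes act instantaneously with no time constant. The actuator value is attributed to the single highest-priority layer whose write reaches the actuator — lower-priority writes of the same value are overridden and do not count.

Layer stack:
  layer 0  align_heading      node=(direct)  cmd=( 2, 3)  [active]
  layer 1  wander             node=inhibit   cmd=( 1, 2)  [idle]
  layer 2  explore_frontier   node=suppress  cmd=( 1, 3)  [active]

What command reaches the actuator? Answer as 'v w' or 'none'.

L0 align_heading: active, feeds wire = (2, 3)
L1 wander: idle → wire stays (2, 3)
L2 explore_frontier: active, suppressor → wire = (1, 3)
actuator = (1, 3)

1 3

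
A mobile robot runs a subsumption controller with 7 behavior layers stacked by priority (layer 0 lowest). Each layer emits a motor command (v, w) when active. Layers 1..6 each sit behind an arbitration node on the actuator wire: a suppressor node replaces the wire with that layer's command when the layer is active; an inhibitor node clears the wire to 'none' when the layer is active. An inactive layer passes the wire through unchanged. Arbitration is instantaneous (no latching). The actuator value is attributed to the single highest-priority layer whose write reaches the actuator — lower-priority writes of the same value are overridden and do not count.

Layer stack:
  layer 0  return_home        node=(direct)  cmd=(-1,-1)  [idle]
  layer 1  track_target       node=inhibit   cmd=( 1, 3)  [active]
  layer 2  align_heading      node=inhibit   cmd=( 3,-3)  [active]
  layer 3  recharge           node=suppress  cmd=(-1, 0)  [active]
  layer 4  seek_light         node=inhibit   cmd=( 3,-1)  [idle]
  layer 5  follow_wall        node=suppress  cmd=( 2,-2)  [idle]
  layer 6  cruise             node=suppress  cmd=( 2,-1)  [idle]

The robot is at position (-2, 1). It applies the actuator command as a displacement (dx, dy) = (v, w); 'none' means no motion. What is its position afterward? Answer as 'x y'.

-3 1

L0 return_home: idle → wire = none
L1 track_target: active, inhibitor → wire = none
L2 align_heading: active, inhibitor → wire = none
L3 recharge: active, suppressor → wire = (-1, 0)
L4 seek_light: idle → wire stays (-1, 0)
L5 follow_wall: idle → wire stays (-1, 0)
L6 cruise: idle → wire stays (-1, 0)
actuator = (-1, 0)
position: (-2, 1) + (-1, 0) = (-3, 1)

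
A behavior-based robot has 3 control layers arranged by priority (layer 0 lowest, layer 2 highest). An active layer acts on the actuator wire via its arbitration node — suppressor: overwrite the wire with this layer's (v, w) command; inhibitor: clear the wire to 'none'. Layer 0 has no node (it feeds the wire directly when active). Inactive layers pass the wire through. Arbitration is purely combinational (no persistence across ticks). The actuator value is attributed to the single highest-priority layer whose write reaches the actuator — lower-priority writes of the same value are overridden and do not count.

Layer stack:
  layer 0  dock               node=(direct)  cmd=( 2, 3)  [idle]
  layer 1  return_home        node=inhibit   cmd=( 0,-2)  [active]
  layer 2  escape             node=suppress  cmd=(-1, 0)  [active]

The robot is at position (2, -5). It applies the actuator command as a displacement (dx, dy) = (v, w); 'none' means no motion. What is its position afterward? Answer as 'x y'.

1 -5

layer 0 (dock) idle — none
layer 1 (return_home) active — inhibits: none
layer 2 (escape) active — suppresses: (-1, 0)
→ actuator (-1, 0)
position: (2, -5) + (-1, 0) = (1, -5)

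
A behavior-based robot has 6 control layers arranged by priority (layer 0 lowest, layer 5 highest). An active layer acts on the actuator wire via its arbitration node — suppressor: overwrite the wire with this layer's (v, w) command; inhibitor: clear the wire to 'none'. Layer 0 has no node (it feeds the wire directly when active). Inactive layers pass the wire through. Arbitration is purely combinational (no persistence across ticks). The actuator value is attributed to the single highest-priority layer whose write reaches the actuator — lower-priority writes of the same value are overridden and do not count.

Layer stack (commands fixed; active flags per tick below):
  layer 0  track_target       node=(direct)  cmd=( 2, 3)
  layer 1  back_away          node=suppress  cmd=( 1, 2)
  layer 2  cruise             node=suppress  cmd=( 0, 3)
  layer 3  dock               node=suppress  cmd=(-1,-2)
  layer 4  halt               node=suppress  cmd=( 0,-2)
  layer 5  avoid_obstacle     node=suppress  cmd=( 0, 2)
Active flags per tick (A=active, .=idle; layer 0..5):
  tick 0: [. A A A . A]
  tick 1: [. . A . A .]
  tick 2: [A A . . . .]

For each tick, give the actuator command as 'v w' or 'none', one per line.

0 2
0 -2
1 2

tick 0:
  [0] track_target off; wire := none
  [1] back_away on (suppress); wire := (1, 2)
  [2] cruise on (suppress); wire := (0, 3)
  [3] dock on (suppress); wire := (-1, -2)
  [4] halt off; pass (-1, -2)
  [5] avoid_obstacle on (suppress); wire := (0, 2)
  output (0, 2)
tick 1:
  [0] track_target off; wire := none
  [1] back_away off; pass none
  [2] cruise on (suppress); wire := (0, 3)
  [3] dock off; pass (0, 3)
  [4] halt on (suppress); wire := (0, -2)
  [5] avoid_obstacle off; pass (0, -2)
  output (0, -2)
tick 2:
  [0] track_target on; wire := (2, 3)
  [1] back_away on (suppress); wire := (1, 2)
  [2] cruise off; pass (1, 2)
  [3] dock off; pass (1, 2)
  [4] halt off; pass (1, 2)
  [5] avoid_obstacle off; pass (1, 2)
  output (1, 2)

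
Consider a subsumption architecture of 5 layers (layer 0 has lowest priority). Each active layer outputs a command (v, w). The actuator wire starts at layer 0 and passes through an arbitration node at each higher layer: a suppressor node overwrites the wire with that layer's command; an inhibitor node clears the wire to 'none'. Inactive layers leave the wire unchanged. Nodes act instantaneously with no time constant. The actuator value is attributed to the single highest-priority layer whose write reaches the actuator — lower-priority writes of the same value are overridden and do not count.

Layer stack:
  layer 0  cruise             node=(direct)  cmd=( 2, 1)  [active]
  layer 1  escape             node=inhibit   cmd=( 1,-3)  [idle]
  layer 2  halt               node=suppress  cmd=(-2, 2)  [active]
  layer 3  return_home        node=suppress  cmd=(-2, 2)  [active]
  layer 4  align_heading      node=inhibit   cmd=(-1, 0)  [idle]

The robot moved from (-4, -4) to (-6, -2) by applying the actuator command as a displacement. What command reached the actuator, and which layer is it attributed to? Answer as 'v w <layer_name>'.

-2 2 return_home

displacement = (-6, -2) − (-4, -4) = (-2, 2)
L0 cruise: active, feeds wire = (2, 1)
L1 escape: idle → wire stays (2, 1)
L2 halt: active, suppressor → wire = (-2, 2)
L3 return_home: active, suppressor → wire = (-2, 2)
L4 align_heading: idle → wire stays (-2, 2)
actuator = (-2, 2) — from layer 3 (return_home)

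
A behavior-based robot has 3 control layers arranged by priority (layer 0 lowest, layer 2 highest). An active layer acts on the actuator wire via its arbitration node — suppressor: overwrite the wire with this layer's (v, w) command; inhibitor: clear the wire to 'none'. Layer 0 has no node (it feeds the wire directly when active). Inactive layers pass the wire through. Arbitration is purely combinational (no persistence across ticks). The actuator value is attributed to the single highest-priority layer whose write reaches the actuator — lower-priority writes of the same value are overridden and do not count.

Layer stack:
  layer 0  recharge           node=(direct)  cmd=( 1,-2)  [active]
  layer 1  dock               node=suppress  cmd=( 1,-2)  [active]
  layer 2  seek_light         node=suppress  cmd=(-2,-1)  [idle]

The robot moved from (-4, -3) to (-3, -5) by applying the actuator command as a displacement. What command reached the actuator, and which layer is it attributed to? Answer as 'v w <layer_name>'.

displacement = (-3, -5) − (-4, -3) = (1, -2)
layer 0 (recharge) active — direct: (1, -2)
layer 1 (dock) active — suppresses: (1, -2)
layer 2 (seek_light) idle — unchanged: (1, -2)
→ actuator (1, -2) — from layer 1 (dock)

1 -2 dock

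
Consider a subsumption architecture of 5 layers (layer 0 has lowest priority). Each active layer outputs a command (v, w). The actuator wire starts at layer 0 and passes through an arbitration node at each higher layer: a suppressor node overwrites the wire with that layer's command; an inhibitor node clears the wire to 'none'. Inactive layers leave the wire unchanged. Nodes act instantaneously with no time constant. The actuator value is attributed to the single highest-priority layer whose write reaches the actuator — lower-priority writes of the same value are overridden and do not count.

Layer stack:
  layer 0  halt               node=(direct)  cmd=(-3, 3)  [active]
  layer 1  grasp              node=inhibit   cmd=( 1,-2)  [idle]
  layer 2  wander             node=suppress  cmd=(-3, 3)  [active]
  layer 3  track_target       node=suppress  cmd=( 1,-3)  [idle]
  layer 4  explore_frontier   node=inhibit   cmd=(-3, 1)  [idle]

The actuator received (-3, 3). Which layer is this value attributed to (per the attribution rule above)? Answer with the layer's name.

[0] halt on; wire := (-3, 3)
[1] grasp off; pass (-3, 3)
[2] wander on (suppress); wire := (-3, 3)
[3] track_target off; pass (-3, 3)
[4] explore_frontier off; pass (-3, 3)
output (-3, 3)
last writer: layer 2 = wander

wander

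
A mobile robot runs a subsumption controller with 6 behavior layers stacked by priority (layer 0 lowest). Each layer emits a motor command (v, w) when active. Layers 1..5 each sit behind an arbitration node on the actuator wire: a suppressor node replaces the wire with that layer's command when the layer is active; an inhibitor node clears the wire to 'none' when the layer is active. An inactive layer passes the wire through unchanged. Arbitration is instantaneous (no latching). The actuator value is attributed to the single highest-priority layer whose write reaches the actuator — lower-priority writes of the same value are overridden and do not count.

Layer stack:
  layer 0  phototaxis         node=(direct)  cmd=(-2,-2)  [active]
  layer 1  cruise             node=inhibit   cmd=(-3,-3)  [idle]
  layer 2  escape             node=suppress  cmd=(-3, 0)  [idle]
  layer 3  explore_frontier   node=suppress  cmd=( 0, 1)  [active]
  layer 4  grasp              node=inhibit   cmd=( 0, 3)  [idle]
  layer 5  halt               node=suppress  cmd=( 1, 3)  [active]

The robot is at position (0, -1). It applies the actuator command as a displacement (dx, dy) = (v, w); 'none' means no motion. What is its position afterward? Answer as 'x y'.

1 2

L0 phototaxis: active, feeds wire = (-2, -2)
L1 cruise: idle → wire stays (-2, -2)
L2 escape: idle → wire stays (-2, -2)
L3 explore_frontier: active, suppressor → wire = (0, 1)
L4 grasp: idle → wire stays (0, 1)
L5 halt: active, suppressor → wire = (1, 3)
actuator = (1, 3)
position: (0, -1) + (1, 3) = (1, 2)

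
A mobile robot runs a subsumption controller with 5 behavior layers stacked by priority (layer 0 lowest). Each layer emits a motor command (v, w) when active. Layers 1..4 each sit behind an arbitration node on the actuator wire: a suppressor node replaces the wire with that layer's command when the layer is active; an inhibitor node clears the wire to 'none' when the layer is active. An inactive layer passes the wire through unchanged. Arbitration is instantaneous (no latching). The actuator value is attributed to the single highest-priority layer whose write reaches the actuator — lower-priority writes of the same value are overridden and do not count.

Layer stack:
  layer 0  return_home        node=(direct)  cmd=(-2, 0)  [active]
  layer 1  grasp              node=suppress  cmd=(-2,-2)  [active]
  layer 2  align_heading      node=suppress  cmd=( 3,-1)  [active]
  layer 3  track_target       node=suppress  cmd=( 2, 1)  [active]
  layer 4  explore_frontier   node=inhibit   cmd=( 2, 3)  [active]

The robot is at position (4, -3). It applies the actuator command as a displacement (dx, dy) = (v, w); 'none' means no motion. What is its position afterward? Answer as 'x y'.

4 -3

layer 0 (return_home) active — direct: (-2, 0)
layer 1 (grasp) active — suppresses: (-2, -2)
layer 2 (align_heading) active — suppresses: (3, -1)
layer 3 (track_target) active — suppresses: (2, 1)
layer 4 (explore_frontier) active — inhibits: none
→ actuator none
position: (4, -3) + none = (4, -3)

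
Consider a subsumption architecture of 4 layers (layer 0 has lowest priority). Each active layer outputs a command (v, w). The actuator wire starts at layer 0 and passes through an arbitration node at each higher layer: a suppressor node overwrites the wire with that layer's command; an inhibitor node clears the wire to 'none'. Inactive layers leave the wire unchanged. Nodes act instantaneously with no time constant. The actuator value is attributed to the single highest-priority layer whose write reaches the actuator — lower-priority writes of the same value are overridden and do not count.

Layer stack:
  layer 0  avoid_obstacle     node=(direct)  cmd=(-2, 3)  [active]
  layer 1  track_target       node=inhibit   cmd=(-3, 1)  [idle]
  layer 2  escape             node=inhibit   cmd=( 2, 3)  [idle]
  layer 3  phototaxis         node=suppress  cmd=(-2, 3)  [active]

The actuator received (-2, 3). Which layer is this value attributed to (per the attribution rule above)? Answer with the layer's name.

phototaxis

L0 avoid_obstacle: active, feeds wire = (-2, 3)
L1 track_target: idle → wire stays (-2, 3)
L2 escape: idle → wire stays (-2, 3)
L3 phototaxis: active, suppressor → wire = (-2, 3)
actuator = (-2, 3)
last writer: layer 3 = phototaxis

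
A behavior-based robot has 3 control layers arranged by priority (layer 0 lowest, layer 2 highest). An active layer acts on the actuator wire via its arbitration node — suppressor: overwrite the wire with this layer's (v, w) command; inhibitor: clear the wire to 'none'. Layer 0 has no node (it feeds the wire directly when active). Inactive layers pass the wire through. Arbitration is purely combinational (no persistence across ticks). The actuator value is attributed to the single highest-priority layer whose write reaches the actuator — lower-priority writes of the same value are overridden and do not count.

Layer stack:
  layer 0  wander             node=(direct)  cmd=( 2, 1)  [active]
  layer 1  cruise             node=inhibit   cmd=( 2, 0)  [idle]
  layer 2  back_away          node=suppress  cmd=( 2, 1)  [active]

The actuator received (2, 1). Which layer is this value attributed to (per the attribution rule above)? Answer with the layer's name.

[0] wander on; wire := (2, 1)
[1] cruise off; pass (2, 1)
[2] back_away on (suppress); wire := (2, 1)
output (2, 1)
last writer: layer 2 = back_away

back_away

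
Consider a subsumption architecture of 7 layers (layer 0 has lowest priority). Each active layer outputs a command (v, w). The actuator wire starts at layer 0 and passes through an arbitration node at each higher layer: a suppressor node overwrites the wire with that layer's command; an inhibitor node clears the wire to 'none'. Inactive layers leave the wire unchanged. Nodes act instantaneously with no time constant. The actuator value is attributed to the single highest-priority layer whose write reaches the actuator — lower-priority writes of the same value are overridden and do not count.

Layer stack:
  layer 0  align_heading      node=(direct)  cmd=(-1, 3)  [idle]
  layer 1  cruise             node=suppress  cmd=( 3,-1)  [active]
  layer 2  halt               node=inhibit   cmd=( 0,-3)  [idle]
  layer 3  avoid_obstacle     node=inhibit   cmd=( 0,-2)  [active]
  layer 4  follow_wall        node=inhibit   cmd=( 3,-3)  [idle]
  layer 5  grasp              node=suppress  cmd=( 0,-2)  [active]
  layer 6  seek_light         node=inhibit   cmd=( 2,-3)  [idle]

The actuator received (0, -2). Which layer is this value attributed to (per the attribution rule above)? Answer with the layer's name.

grasp

[0] align_heading off; wire := none
[1] cruise on (suppress); wire := (3, -1)
[2] halt off; pass (3, -1)
[3] avoid_obstacle on (inhibit); wire := none
[4] follow_wall off; pass none
[5] grasp on (suppress); wire := (0, -2)
[6] seek_light off; pass (0, -2)
output (0, -2)
last writer: layer 5 = grasp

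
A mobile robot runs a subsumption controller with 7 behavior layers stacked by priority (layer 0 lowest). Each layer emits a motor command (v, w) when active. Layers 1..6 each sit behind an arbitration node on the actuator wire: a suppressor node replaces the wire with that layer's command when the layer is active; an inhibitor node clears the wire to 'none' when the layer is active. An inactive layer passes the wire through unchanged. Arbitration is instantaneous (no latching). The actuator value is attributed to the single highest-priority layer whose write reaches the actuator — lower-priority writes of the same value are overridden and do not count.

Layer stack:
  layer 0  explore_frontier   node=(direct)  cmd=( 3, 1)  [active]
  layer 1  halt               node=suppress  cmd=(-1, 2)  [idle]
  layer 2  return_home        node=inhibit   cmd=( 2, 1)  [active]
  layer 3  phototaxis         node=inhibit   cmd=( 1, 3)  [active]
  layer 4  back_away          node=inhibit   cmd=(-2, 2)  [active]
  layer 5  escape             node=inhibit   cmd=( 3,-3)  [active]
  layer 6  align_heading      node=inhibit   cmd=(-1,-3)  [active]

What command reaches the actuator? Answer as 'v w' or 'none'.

[0] explore_frontier on; wire := (3, 1)
[1] halt off; pass (3, 1)
[2] return_home on (inhibit); wire := none
[3] phototaxis on (inhibit); wire := none
[4] back_away on (inhibit); wire := none
[5] escape on (inhibit); wire := none
[6] align_heading on (inhibit); wire := none
output none

none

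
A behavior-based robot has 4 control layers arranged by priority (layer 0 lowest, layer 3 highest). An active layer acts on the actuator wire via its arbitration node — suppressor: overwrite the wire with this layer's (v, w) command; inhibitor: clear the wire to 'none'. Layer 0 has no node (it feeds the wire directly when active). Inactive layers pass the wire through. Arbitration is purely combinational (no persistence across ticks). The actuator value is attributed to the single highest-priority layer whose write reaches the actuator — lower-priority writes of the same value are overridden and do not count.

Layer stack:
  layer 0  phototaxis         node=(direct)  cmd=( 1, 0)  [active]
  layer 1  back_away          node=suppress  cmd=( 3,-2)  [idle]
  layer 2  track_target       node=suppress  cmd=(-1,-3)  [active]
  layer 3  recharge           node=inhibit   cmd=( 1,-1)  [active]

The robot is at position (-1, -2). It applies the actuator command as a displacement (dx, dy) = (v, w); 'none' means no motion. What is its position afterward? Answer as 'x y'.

-1 -2

[0] phototaxis on; wire := (1, 0)
[1] back_away off; pass (1, 0)
[2] track_target on (suppress); wire := (-1, -3)
[3] recharge on (inhibit); wire := none
output none
position: (-1, -2) + none = (-1, -2)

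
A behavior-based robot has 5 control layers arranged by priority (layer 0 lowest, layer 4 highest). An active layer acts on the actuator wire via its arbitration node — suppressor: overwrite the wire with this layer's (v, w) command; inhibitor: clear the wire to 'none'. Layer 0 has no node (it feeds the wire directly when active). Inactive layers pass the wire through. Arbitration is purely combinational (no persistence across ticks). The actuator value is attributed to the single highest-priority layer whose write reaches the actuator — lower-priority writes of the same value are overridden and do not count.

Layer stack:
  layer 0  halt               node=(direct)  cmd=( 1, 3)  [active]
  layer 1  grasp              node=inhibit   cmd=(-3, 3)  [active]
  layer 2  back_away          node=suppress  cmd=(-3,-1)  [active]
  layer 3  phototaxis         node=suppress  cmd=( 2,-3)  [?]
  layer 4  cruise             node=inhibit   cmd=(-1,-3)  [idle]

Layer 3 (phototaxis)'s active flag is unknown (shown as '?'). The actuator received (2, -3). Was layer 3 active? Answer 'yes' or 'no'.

yes

If layer 3 is active=yes:
  actuator would be (2, -3)
If layer 3 is active=no:
  actuator would be (-3, -1)
Observed (2, -3), so layer 3 was active.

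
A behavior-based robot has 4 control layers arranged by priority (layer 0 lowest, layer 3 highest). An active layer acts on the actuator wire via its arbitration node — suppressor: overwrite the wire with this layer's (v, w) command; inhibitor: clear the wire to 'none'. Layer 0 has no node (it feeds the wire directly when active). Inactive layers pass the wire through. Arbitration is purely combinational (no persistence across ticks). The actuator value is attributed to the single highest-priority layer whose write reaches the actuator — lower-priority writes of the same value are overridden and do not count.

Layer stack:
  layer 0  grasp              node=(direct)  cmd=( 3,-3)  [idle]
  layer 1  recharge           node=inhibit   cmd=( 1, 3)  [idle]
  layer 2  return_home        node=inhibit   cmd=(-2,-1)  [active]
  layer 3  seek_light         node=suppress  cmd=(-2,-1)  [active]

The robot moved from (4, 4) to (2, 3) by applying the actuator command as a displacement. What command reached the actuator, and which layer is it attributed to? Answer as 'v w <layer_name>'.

displacement = (2, 3) − (4, 4) = (-2, -1)
[0] grasp off; wire := none
[1] recharge off; pass none
[2] return_home on (inhibit); wire := none
[3] seek_light on (suppress); wire := (-2, -1)
output (-2, -1) — from layer 3 (seek_light)

-2 -1 seek_light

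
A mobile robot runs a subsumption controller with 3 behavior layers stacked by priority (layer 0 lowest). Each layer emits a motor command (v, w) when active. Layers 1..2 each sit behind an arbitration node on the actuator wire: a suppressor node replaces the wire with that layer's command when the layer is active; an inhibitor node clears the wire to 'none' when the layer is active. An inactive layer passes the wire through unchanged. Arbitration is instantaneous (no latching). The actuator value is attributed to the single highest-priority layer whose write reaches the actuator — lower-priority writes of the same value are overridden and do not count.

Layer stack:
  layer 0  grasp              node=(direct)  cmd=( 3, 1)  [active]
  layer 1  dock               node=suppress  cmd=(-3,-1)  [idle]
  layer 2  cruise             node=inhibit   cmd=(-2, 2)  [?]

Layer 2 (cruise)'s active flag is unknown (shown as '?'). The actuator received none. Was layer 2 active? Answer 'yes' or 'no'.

yes

If layer 2 is active=yes:
  actuator would be none
If layer 2 is active=no:
  actuator would be (3, 1)
Observed none, so layer 2 was active.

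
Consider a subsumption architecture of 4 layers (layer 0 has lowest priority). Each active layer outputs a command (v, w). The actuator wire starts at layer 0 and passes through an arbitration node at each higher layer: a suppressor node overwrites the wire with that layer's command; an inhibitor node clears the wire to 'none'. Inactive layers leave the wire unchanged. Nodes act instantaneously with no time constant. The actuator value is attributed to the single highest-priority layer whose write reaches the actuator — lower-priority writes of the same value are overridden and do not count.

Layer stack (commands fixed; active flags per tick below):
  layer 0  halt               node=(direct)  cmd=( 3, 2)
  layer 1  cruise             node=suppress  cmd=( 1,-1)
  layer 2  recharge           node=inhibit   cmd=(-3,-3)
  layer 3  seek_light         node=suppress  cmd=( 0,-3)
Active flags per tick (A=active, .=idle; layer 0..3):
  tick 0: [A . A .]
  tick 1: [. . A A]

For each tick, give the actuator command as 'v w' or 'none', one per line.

none
0 -3

tick 0:
  layer 0 (halt) active — direct: (3, 2)
  layer 1 (cruise) idle — unchanged: (3, 2)
  layer 2 (recharge) active — inhibits: none
  layer 3 (seek_light) idle — unchanged: none
  → actuator none
tick 1:
  layer 0 (halt) idle — none
  layer 1 (cruise) idle — unchanged: none
  layer 2 (recharge) active — inhibits: none
  layer 3 (seek_light) active — suppresses: (0, -3)
  → actuator (0, -3)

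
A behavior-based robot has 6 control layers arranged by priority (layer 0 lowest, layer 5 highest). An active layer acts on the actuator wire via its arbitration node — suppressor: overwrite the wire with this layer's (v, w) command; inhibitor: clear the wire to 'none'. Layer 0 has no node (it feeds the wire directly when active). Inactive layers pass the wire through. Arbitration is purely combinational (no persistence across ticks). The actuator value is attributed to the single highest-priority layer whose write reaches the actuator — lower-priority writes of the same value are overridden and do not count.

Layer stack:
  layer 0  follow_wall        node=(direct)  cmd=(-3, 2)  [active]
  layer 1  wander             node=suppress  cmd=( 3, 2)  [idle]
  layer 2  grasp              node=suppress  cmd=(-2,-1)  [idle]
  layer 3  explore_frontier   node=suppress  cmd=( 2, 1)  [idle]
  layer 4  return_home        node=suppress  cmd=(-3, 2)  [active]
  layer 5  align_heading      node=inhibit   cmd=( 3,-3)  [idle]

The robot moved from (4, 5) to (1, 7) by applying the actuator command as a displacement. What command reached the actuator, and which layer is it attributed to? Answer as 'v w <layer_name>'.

-3 2 return_home

displacement = (1, 7) − (4, 5) = (-3, 2)
[0] follow_wall on; wire := (-3, 2)
[1] wander off; pass (-3, 2)
[2] grasp off; pass (-3, 2)
[3] explore_frontier off; pass (-3, 2)
[4] return_home on (suppress); wire := (-3, 2)
[5] align_heading off; pass (-3, 2)
output (-3, 2) — from layer 4 (return_home)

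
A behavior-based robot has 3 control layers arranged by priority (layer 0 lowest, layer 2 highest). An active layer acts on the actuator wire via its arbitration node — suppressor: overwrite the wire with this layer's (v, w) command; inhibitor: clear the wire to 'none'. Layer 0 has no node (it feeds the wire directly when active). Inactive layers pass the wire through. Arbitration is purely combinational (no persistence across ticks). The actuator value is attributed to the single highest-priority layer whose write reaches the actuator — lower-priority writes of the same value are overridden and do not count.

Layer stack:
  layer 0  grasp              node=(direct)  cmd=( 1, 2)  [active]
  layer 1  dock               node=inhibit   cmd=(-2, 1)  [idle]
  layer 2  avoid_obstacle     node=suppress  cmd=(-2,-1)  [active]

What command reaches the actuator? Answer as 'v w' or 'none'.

-2 -1

layer 0 (grasp) active — direct: (1, 2)
layer 1 (dock) idle — unchanged: (1, 2)
layer 2 (avoid_obstacle) active — suppresses: (-2, -1)
→ actuator (-2, -1)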